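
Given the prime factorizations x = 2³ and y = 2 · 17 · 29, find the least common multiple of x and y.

3944

max exponent per prime: 2³ · 17 · 29 = 3944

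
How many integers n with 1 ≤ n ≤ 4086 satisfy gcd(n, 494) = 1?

1786

Prime factors of 494: 2, 13, 19. Count integers ≤ 4086 divisible by none of them.
By inclusion–exclusion: 4086 − ⌊4086/2⌋ − ⌊4086/13⌋ − ⌊4086/19⌋ + ⌊4086/26⌋ + ⌊4086/38⌋ + ⌊4086/247⌋ − ⌊4086/494⌋ = 1786.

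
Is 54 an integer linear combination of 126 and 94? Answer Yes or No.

Yes

By Bézout, 126p − 94q = 54 has integer solutions iff gcd(126, 94) | 54.
Euclid: 126 = 1·94 + 32; 94 = 2·32 + 30; 32 = 1·30 + 2; 30 = 15·2 + 0. gcd = 2; 54 mod 2 = 0. Yes.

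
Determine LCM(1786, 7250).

1786 = 2 · 19 · 47; 7250 = 2 · 5³ · 29
max exponents: 2 · 5³ · 19 · 29 · 47 = 6474250

6474250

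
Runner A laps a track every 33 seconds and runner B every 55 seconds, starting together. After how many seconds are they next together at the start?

33 = 3 · 11; 55 = 5 · 11
max exponents: 3 · 5 · 11 = 165

165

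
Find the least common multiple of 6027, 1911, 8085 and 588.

17237220

lcm(6027, 1911) = 6027·1911/gcd = 11517597/147 = 78351
lcm(78351, 8085) = 78351·8085/gcd = 633467835/147 = 4309305
lcm(4309305, 588) = 4309305·588/gcd = 2533871340/147 = 17237220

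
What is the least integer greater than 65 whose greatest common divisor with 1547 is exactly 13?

gcd(k, 1547) = 13 forces 13 | k; write k = 13s. Then gcd(13s, 13·119) = 13·gcd(s, 119), so need gcd(s, 119) = 1.
13s > 65 gives s ≥ 6. The least s ≥ 6 coprime to 119 is 6, so k = 13·6 = 78.

78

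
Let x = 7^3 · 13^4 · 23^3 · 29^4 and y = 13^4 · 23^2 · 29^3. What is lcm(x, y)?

max exponent per prime: 7^3 · 13^4 · 23^3 · 29^4 = 84302999854285121

84302999854285121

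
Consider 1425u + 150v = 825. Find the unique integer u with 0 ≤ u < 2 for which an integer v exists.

1

Reduce mod 150: 1425u ≡ 825 (mod 150). With g = gcd(1425, 150) = 75 dividing 825, divide through: 19u ≡ 11 (mod 2).
Since gcd(19, 2) = 1, u ≡ 11·(19)⁻¹ ≡ 1 (mod 2). Smallest non-negative: 1.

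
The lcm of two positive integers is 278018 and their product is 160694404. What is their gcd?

From gcd × lcm = ab: gcd = 160694404 / 278018 = 578.

578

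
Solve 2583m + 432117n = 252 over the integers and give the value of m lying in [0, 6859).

gcd(2583, 432117) = 63 (Euclid: 432117 = 167·2583 + 756; 2583 = 3·756 + 315; 756 = 2·315 + 126; 315 = 2·126 + 63; 126 = 2·63 + 0), and 63 | 252.
Extended Euclid: 2583·(2844) + 432117·(-17) = 63. Scale by 4: m₀ = 11376.
General solution m = m₀ + 6859t; reducing mod 6859 gives m = 4517 (and n = -27).

4517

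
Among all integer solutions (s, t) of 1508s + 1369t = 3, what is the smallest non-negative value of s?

gcd(1508, 1369) = 1 (Euclid: 1508 = 1·1369 + 139; 1369 = 9·139 + 118; 139 = 1·118 + 21; 118 = 5·21 + 13; 21 = 1·13 + 8; 13 = 1·8 + 5; 8 = 1·5 + 3; 5 = 1·3 + 2; 3 = 1·2 + 1; 2 = 2·1 + 0), and 1 | 3.
Extended Euclid: 1508·(522) + 1369·(-575) = 1. Scale by 3: s₀ = 1566.
General solution s = s₀ + 1369k; reducing mod 1369 gives s = 197 (and t = -217).

197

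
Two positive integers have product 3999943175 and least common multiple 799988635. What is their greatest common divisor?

5

From gcd × lcm = ab: gcd = 3999943175 / 799988635 = 5.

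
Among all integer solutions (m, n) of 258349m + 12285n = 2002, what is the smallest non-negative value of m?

73

Reduce mod 12285: 258349m ≡ 2002 (mod 12285). With g = gcd(258349, 12285) = 91 dividing 2002, divide through: 2839m ≡ 22 (mod 135).
Since gcd(2839, 135) = 1, m ≡ 22·(2839)⁻¹ ≡ 73 (mod 135). Smallest non-negative: 73.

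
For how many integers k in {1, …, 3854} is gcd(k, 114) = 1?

Prime factors of 114: 2, 3, 19. Count integers ≤ 3854 divisible by none of them.
By inclusion–exclusion: 3854 − ⌊3854/2⌋ − ⌊3854/3⌋ − ⌊3854/19⌋ + ⌊3854/6⌋ + ⌊3854/38⌋ + ⌊3854/57⌋ − ⌊3854/114⌋ = 1218.

1218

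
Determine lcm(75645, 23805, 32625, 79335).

1247505190875

lcm(75645, 23805) = 75645·23805/gcd = 1800729225/45 = 40016205
lcm(40016205, 32625) = 40016205·32625/gcd = 1305528688125/45 = 29011748625
lcm(29011748625, 79335) = 29011748625·79335/gcd = 2301647077164375/1845 = 1247505190875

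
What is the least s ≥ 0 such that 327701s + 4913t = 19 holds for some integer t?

4288

Euclid: 327701 = 66·4913 + 3443; 4913 = 1·3443 + 1470; 3443 = 2·1470 + 503; 1470 = 2·503 + 464; 503 = 1·464 + 39; 464 = 11·39 + 35; 39 = 1·35 + 4; 35 = 8·4 + 3; 4 = 1·3 + 1; 3 = 3·1 + 0 → gcd = 1; 19 = 1·19.
Back-substitution yields 327701·(1260) + 4913·(-84043) = 1, so one solution is s = 1260·19 = 23940, t = -84043·19 = -1596817.
Solutions in s differ by 4913/1 = 4913; the one in [0, 4913) is 23940 mod 4913 = 4288.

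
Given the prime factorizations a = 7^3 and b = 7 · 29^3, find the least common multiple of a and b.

max exponent per prime: 7^3 · 29^3 = 8365427

8365427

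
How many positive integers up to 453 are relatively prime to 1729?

1729 = 7·13·19. Inclusion–exclusion on these primes:
453 − ⌊453/7⌋ − ⌊453/13⌋ − ⌊453/19⌋ + ⌊453/91⌋ + ⌊453/133⌋ + ⌊453/247⌋ − ⌊453/1729⌋ = 340

340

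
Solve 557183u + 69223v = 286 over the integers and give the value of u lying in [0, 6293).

Reduce mod 69223: 557183u ≡ 286 (mod 69223). With g = gcd(557183, 69223) = 11 dividing 286, divide through: 50653u ≡ 26 (mod 6293).
Since gcd(50653, 6293) = 1, u ≡ 26·(50653)⁻¹ ≡ 4562 (mod 6293). Smallest non-negative: 4562.

4562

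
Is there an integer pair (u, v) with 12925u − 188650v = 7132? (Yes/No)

No

By Bézout, 12925u − 188650v = 7132 has integer solutions iff gcd(12925, 188650) | 7132.
Euclid: 188650 = 14·12925 + 7700; 12925 = 1·7700 + 5225; 7700 = 1·5225 + 2475; 5225 = 2·2475 + 275; 2475 = 9·275 + 0. gcd = 275; 7132 mod 275 = 257. No.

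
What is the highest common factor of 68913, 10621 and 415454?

247

68913 = 3² · 13 · 19 · 31; 10621 = 13 · 19 · 43; 415454 = 2 · 13 · 19 · 29²
gcd takes min exponent of each prime: 13 · 19 = 247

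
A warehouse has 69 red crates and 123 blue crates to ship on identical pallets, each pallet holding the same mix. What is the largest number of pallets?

Euclid: 123 = 1·69 + 54; 69 = 1·54 + 15; 54 = 3·15 + 9; 15 = 1·9 + 6; 9 = 1·6 + 3; 6 = 2·3 + 0. Last nonzero remainder: 3.

3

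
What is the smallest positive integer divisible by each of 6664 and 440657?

gcd first: 440657 = 66·6664 + 833; 6664 = 8·833 + 0 → gcd = 833
lcm = 6664·440657/gcd = 2936538248/833 = 3525256

3525256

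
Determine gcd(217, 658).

7

217 = 7 · 31
658 = 2 · 7 · 47
Common: 7 = 7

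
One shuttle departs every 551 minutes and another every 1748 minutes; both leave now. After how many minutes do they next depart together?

50692

gcd first: 1748 = 3·551 + 95; 551 = 5·95 + 76; 95 = 1·76 + 19; 76 = 4·19 + 0 → gcd = 19
lcm = 551·1748/gcd = 963148/19 = 50692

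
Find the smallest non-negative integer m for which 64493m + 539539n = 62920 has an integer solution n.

93

gcd(64493, 539539) = 1573 (Euclid: 539539 = 8·64493 + 23595; 64493 = 2·23595 + 17303; 23595 = 1·17303 + 6292; 17303 = 2·6292 + 4719; 6292 = 1·4719 + 1573; 4719 = 3·1573 + 0), and 1573 | 62920.
Extended Euclid: 64493·(-92) + 539539·(11) = 1573. Scale by 40: m₀ = -3680.
General solution m = m₀ + 343t; reducing mod 343 gives m = 93 (and n = -11).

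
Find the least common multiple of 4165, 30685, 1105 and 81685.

18784037545

4165 = 5 · 7² · 17; 30685 = 5 · 17 · 19²; 1105 = 5 · 13 · 17; 81685 = 5 · 17 · 31²
lcm takes max exponent of each prime: 5 · 7² · 13 · 17 · 19² · 31² = 18784037545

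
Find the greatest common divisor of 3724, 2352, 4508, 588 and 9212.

gcd(3724, 2352): 3724 = 1·2352 + 1372; 2352 = 1·1372 + 980; 1372 = 1·980 + 392; 980 = 2·392 + 196; 392 = 2·196 + 0 → 196
gcd(196, 4508): 4508 = 23·196 + 0 → 196
gcd(196, 588): 588 = 3·196 + 0 → 196
gcd(196, 9212): 9212 = 47·196 + 0 → 196

196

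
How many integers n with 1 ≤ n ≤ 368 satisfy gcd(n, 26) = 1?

26 = 2·13. Inclusion–exclusion on these primes:
368 − ⌊368/2⌋ − ⌊368/13⌋ + ⌊368/26⌋ = 170

170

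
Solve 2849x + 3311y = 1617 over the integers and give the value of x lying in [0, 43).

18

Euclid: 3311 = 1·2849 + 462; 2849 = 6·462 + 77; 462 = 6·77 + 0 → gcd = 77; 1617 = 77·21.
Back-substitution yields 2849·(7) + 3311·(-6) = 77, so one solution is x = 7·21 = 147, y = -6·21 = -126.
Solutions in x differ by 3311/77 = 43; the one in [0, 43) is 147 mod 43 = 18.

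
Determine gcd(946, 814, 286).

22

gcd(946, 814): 946 = 1·814 + 132; 814 = 6·132 + 22; 132 = 6·22 + 0 → 22
gcd(22, 286): 286 = 13·22 + 0 → 22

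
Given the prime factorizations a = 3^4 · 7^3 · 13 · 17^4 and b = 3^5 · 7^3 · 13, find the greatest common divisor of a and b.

361179

min exponent per shared prime: 3^4 · 7^3 · 13 = 361179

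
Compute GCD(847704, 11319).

33

847704 = 2³ · 3 · 11 · 13² · 19
11319 = 3 · 7³ · 11
Common: 3 · 11 = 33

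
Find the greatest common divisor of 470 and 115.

5

Euclid: 470 = 4·115 + 10; 115 = 11·10 + 5; 10 = 2·5 + 0. Last nonzero remainder: 5.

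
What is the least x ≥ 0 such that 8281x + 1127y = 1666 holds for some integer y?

10

Euclid: 8281 = 7·1127 + 392; 1127 = 2·392 + 343; 392 = 1·343 + 49; 343 = 7·49 + 0 → gcd = 49; 1666 = 49·34.
Back-substitution yields 8281·(3) + 1127·(-22) = 49, so one solution is x = 3·34 = 102, y = -22·34 = -748.
Solutions in x differ by 1127/49 = 23; the one in [0, 23) is 102 mod 23 = 10.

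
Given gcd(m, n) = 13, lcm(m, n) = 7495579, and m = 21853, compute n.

m·n = gcd·lcm = 13·7495579 = 97442527, so n = 97442527/21853 = 4459.

4459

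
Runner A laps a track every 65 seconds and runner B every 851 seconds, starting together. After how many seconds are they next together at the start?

55315

gcd first: 851 = 13·65 + 6; 65 = 10·6 + 5; 6 = 1·5 + 1; 5 = 5·1 + 0 → gcd = 1
lcm = 65·851/gcd = 55315/1 = 55315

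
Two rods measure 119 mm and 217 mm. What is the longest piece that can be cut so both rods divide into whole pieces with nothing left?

7

Euclid: 217 = 1·119 + 98; 119 = 1·98 + 21; 98 = 4·21 + 14; 21 = 1·14 + 7; 14 = 2·7 + 0. Last nonzero remainder: 7.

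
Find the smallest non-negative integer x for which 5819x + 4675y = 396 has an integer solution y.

Euclid: 5819 = 1·4675 + 1144; 4675 = 4·1144 + 99; 1144 = 11·99 + 55; 99 = 1·55 + 44; 55 = 1·44 + 11; 44 = 4·11 + 0 → gcd = 11; 396 = 11·36.
Back-substitution yields 5819·(94) + 4675·(-117) = 11, so one solution is x = 94·36 = 3384, y = -117·36 = -4212.
Solutions in x differ by 4675/11 = 425; the one in [0, 425) is 3384 mod 425 = 409.

409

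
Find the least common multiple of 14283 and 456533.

6520660839

14283 = 3³ · 23²; 456533 = 7³ · 11³
max exponents: 3³ · 7³ · 11³ · 23² = 6520660839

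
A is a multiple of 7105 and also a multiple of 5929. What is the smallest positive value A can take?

859705

gcd first: 7105 = 1·5929 + 1176; 5929 = 5·1176 + 49; 1176 = 24·49 + 0 → gcd = 49
lcm = 7105·5929/gcd = 42125545/49 = 859705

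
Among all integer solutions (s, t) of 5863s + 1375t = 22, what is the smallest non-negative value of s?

19

gcd(5863, 1375) = 11 (Euclid: 5863 = 4·1375 + 363; 1375 = 3·363 + 286; 363 = 1·286 + 77; 286 = 3·77 + 55; 77 = 1·55 + 22; 55 = 2·22 + 11; 22 = 2·11 + 0), and 11 | 22.
Extended Euclid: 5863·(-53) + 1375·(226) = 11. Scale by 2: s₀ = -106.
General solution s = s₀ + 125k; reducing mod 125 gives s = 19 (and t = -81).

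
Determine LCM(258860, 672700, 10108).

449019850300

258860 = 2² · 5 · 7 · 43²; 672700 = 2² · 5² · 7 · 31²; 10108 = 2² · 7 · 19²
lcm takes max exponent of each prime: 2² · 5² · 7 · 19² · 31² · 43² = 449019850300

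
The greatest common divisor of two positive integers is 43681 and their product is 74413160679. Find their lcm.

1703559

Since gcd(p,q)·lcm(p,q) = pq, lcm = 74413160679/43681 = 1703559.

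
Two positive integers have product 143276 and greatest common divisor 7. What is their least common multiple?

20468

Since gcd(u,v)·lcm(u,v) = uv, lcm = 143276/7 = 20468.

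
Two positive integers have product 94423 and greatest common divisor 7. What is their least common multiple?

13489

Since gcd(p,q)·lcm(p,q) = pq, lcm = 94423/7 = 13489.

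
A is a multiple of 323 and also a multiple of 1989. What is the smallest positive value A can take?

37791

323 = 17 · 19; 1989 = 3² · 13 · 17
max exponents: 3² · 13 · 17 · 19 = 37791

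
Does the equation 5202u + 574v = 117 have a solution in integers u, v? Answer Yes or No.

No

gcd(5202, 574): 5202 = 9·574 + 36; 574 = 15·36 + 34; 36 = 1·34 + 2; 34 = 17·2 + 0 → 2
2 does not divide 117, so a solution does not exist.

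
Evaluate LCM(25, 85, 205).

lcm(25, 85) = 25·85/gcd = 2125/5 = 425
lcm(425, 205) = 425·205/gcd = 87125/5 = 17425

17425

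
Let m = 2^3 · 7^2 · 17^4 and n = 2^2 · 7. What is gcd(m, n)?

min exponent per shared prime: 2^2 · 7 = 28

28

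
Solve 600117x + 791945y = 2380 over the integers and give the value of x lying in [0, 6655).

Reduce mod 791945: 600117x ≡ 2380 (mod 791945). With g = gcd(600117, 791945) = 119 dividing 2380, divide through: 5043x ≡ 20 (mod 6655).
Since gcd(5043, 6655) = 1, x ≡ 20·(5043)⁻¹ ≡ 4855 (mod 6655). Smallest non-negative: 4855.

4855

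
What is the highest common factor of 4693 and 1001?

13

Euclid: 4693 = 4·1001 + 689; 1001 = 1·689 + 312; 689 = 2·312 + 65; 312 = 4·65 + 52; 65 = 1·52 + 13; 52 = 4·13 + 0. Last nonzero remainder: 13.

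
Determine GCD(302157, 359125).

302157 = 3³ · 19² · 31
359125 = 5³ · 13² · 17
Common: 1 = 1

1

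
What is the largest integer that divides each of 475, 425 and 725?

475 = 5² · 19; 425 = 5² · 17; 725 = 5² · 29
gcd takes min exponent of each prime: 5² = 25

25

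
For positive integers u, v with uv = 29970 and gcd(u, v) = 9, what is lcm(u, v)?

3330

For any two positive integers, gcd × lcm equals their product. Hence lcm = 29970 / 9 = 3330.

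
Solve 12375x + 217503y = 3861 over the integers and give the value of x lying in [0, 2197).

1547

Euclid: 217503 = 17·12375 + 7128; 12375 = 1·7128 + 5247; 7128 = 1·5247 + 1881; 5247 = 2·1881 + 1485; 1881 = 1·1485 + 396; 1485 = 3·396 + 297; 396 = 1·297 + 99; 297 = 3·99 + 0 → gcd = 99; 3861 = 99·39.
Back-substitution yields 12375·(-580) + 217503·(33) = 99, so one solution is x = -580·39 = -22620, y = 33·39 = 1287.
Solutions in x differ by 217503/99 = 2197; the one in [0, 2197) is -22620 mod 2197 = 1547.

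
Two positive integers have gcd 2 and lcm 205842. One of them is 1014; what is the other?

406

p·q = gcd·lcm = 2·205842 = 411684, so q = 411684/1014 = 406.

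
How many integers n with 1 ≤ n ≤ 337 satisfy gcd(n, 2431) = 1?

267

Prime factors of 2431: 11, 13, 17. Count integers ≤ 337 divisible by none of them.
By inclusion–exclusion: 337 − ⌊337/11⌋ − ⌊337/13⌋ − ⌊337/17⌋ + ⌊337/143⌋ + ⌊337/187⌋ + ⌊337/221⌋ − ⌊337/2431⌋ = 267.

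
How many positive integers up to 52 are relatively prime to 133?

43

Prime factors of 133: 7, 19. Count integers ≤ 52 divisible by none of them.
By inclusion–exclusion: 52 − ⌊52/7⌋ − ⌊52/19⌋ + ⌊52/133⌋ = 43.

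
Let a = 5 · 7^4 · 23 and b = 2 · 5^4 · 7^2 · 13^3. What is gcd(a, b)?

min exponent per shared prime: 5 · 7^2 = 245

245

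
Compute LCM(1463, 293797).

3231767

gcd first: 293797 = 200·1463 + 1197; 1463 = 1·1197 + 266; 1197 = 4·266 + 133; 266 = 2·133 + 0 → gcd = 133
lcm = 1463·293797/gcd = 429825011/133 = 3231767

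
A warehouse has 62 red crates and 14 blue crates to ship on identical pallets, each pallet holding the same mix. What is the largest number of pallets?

Euclid: 62 = 4·14 + 6; 14 = 2·6 + 2; 6 = 3·2 + 0. Last nonzero remainder: 2.

2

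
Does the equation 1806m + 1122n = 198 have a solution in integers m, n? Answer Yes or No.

Yes

By Bézout, 1806m + 1122n = 198 has integer solutions iff gcd(1806, 1122) | 198.
Euclid: 1806 = 1·1122 + 684; 1122 = 1·684 + 438; 684 = 1·438 + 246; 438 = 1·246 + 192; 246 = 1·192 + 54; 192 = 3·54 + 30; 54 = 1·30 + 24; 30 = 1·24 + 6; 24 = 4·6 + 0. gcd = 6; 198 mod 6 = 0. Yes.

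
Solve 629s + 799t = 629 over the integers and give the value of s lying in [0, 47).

1

gcd(629, 799) = 17 (Euclid: 799 = 1·629 + 170; 629 = 3·170 + 119; 170 = 1·119 + 51; 119 = 2·51 + 17; 51 = 3·17 + 0), and 17 | 629.
Extended Euclid: 629·(14) + 799·(-11) = 17. Scale by 37: s₀ = 518.
General solution s = s₀ + 47k; reducing mod 47 gives s = 1 (and t = 0).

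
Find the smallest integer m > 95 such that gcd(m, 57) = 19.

133

gcd(m, 57) = 19 forces 19 | m; write m = 19s. Then gcd(19s, 19·3) = 19·gcd(s, 3), so need gcd(s, 3) = 1.
19s > 95 gives s ≥ 6. The least s ≥ 6 coprime to 3 is 7, so m = 19·7 = 133.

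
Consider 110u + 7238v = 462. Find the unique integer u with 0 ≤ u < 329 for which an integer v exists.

70

gcd(110, 7238) = 22 (Euclid: 7238 = 65·110 + 88; 110 = 1·88 + 22; 88 = 4·22 + 0), and 22 | 462.
Extended Euclid: 110·(66) + 7238·(-1) = 22. Scale by 21: u₀ = 1386.
General solution u = u₀ + 329t; reducing mod 329 gives u = 70 (and v = -1).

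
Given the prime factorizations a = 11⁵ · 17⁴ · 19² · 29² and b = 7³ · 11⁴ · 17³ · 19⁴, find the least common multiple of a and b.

505665857321581381733

max exponent per prime: 7³ · 11⁵ · 17⁴ · 19⁴ · 29² = 505665857321581381733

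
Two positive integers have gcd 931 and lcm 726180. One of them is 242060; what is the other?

2793

a·b = gcd·lcm = 931·726180 = 676073580, so b = 676073580/242060 = 2793.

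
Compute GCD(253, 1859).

253 = 11 · 23
1859 = 11 · 13²
Common: 11 = 11

11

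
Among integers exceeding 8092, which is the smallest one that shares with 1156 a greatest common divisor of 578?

gcd(m, 1156) = 578 forces 578 | m; write m = 578s. Then gcd(578s, 578·2) = 578·gcd(s, 2), so need gcd(s, 2) = 1.
578s > 8092 gives s ≥ 15. The least s ≥ 15 coprime to 2 is 15, so m = 578·15 = 8670.

8670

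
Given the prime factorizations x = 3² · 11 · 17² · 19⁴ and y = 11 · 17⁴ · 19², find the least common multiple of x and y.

1077569483859

max exponent per prime: 3² · 11 · 17⁴ · 19⁴ = 1077569483859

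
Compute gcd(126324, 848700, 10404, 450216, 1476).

gcd(126324, 848700): 848700 = 6·126324 + 90756; 126324 = 1·90756 + 35568; 90756 = 2·35568 + 19620; 35568 = 1·19620 + 15948; 19620 = 1·15948 + 3672; 15948 = 4·3672 + 1260; 3672 = 2·1260 + 1152; 1260 = 1·1152 + 108; 1152 = 10·108 + 72; 108 = 1·72 + 36; 72 = 2·36 + 0 → 36
gcd(36, 10404): 10404 = 289·36 + 0 → 36
gcd(36, 450216): 450216 = 12506·36 + 0 → 36
gcd(36, 1476): 1476 = 41·36 + 0 → 36

36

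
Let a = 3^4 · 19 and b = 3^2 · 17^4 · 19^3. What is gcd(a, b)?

min exponent per shared prime: 3^2 · 19 = 171

171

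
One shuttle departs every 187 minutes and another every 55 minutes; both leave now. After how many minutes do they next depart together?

935

gcd first: 187 = 3·55 + 22; 55 = 2·22 + 11; 22 = 2·11 + 0 → gcd = 11
lcm = 187·55/gcd = 10285/11 = 935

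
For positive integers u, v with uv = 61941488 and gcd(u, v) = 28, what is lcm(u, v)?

2212196

Since gcd(u,v)·lcm(u,v) = uv, lcm = 61941488/28 = 2212196.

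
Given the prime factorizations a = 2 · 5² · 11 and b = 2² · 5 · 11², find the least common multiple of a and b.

12100

max exponent per prime: 2² · 5² · 11² = 12100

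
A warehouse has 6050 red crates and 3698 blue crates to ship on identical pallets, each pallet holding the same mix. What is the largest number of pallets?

2

Euclid: 6050 = 1·3698 + 2352; 3698 = 1·2352 + 1346; 2352 = 1·1346 + 1006; 1346 = 1·1006 + 340; 1006 = 2·340 + 326; 340 = 1·326 + 14; 326 = 23·14 + 4; 14 = 3·4 + 2; 4 = 2·2 + 0. Last nonzero remainder: 2.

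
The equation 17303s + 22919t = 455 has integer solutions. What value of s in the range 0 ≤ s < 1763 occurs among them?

4

Reduce mod 22919: 17303s ≡ 455 (mod 22919). With g = gcd(17303, 22919) = 13 dividing 455, divide through: 1331s ≡ 35 (mod 1763).
Since gcd(1331, 1763) = 1, s ≡ 35·(1331)⁻¹ ≡ 4 (mod 1763). Smallest non-negative: 4.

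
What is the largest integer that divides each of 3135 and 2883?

3

3135 = 3 · 5 · 11 · 19
2883 = 3 · 31²
Common: 3 = 3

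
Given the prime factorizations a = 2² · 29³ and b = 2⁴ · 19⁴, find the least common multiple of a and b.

max exponent per prime: 2⁴ · 19⁴ · 29³ = 50854381904

50854381904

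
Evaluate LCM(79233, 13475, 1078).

3961650

lcm(79233, 13475) = 79233·13475/gcd = 1067664675/539 = 1980825
lcm(1980825, 1078) = 1980825·1078/gcd = 2135329350/539 = 3961650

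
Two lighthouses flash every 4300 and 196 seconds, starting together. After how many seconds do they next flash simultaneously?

210700

gcd first: 4300 = 21·196 + 184; 196 = 1·184 + 12; 184 = 15·12 + 4; 12 = 3·4 + 0 → gcd = 4
lcm = 4300·196/gcd = 842800/4 = 210700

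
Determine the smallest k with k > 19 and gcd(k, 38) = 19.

Multiples of 19 above 19: 19·2, 19·3, … . Need the cofactor coprime to 38/19 = 2.
Checking s = 2, 3, … the first with gcd(s, 2) = 1 is s = 3, giving 57.

57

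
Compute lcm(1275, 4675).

1275 = 3 · 5² · 17; 4675 = 5² · 11 · 17
max exponents: 3 · 5² · 11 · 17 = 14025

14025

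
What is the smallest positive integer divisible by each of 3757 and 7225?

93925

3757 = 13 · 17²; 7225 = 5² · 17²
max exponents: 5² · 13 · 17² = 93925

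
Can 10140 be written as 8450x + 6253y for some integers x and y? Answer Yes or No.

By Bézout, 8450x + 6253y = 10140 has integer solutions iff gcd(8450, 6253) | 10140.
Euclid: 8450 = 1·6253 + 2197; 6253 = 2·2197 + 1859; 2197 = 1·1859 + 338; 1859 = 5·338 + 169; 338 = 2·169 + 0. gcd = 169; 10140 mod 169 = 0. Yes.

Yes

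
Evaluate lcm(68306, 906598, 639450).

142177231350

68306 = 2 · 7² · 17 · 41; 906598 = 2 · 7² · 11 · 29²; 639450 = 2 · 3² · 5² · 7² · 29
lcm takes max exponent of each prime: 2 · 3² · 5² · 7² · 11 · 17 · 29² · 41 = 142177231350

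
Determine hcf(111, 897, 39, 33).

3

gcd(111, 897): 897 = 8·111 + 9; 111 = 12·9 + 3; 9 = 3·3 + 0 → 3
gcd(3, 39): 39 = 13·3 + 0 → 3
gcd(3, 33): 33 = 11·3 + 0 → 3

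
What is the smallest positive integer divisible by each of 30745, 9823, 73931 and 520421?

1298936988635

30745 = 5 · 11 · 13 · 43; 9823 = 11 · 19 · 47; 73931 = 11² · 13 · 47; 520421 = 11³ · 17 · 23
lcm takes max exponent of each prime: 5 · 11³ · 13 · 17 · 19 · 23 · 43 · 47 = 1298936988635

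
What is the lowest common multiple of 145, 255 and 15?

lcm(145, 255) = 145·255/gcd = 36975/5 = 7395
lcm(7395, 15) = 7395·15/gcd = 110925/15 = 7395

7395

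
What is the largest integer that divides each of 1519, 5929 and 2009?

1519 = 7² · 31; 5929 = 7² · 11²; 2009 = 7² · 41
gcd takes min exponent of each prime: 7² = 49

49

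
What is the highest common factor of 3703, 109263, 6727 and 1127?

7

3703 = 7 · 23²; 109263 = 3 · 7 · 11² · 43; 6727 = 7 · 31²; 1127 = 7² · 23
gcd takes min exponent of each prime: 7 = 7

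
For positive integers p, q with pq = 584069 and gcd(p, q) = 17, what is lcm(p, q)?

gcd·lcm = product, so lcm = 584069/17 = 34357.

34357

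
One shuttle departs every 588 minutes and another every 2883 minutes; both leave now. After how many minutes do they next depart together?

565068

gcd first: 2883 = 4·588 + 531; 588 = 1·531 + 57; 531 = 9·57 + 18; 57 = 3·18 + 3; 18 = 6·3 + 0 → gcd = 3
lcm = 588·2883/gcd = 1695204/3 = 565068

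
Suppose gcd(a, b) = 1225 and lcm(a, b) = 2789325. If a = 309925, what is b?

11025

Using ab = gcd(a,b)·lcm(a,b) = 1225·2789325 = 3416923125, we get b = 3416923125/309925 = 11025.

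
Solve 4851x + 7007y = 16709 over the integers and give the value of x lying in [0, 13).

Euclid: 7007 = 1·4851 + 2156; 4851 = 2·2156 + 539; 2156 = 4·539 + 0 → gcd = 539; 16709 = 539·31.
Back-substitution yields 4851·(3) + 7007·(-2) = 539, so one solution is x = 3·31 = 93, y = -2·31 = -62.
Solutions in x differ by 7007/539 = 13; the one in [0, 13) is 93 mod 13 = 2.

2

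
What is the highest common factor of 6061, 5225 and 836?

209

6061 = 11 · 19 · 29; 5225 = 5² · 11 · 19; 836 = 2² · 11 · 19
gcd takes min exponent of each prime: 11 · 19 = 209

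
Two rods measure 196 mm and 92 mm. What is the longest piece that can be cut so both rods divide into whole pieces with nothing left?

4

196 = 2² · 7²
92 = 2² · 23
Common: 2² = 4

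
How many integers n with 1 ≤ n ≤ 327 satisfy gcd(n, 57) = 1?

206

57 = 3·19. Inclusion–exclusion on these primes:
327 − ⌊327/3⌋ − ⌊327/19⌋ + ⌊327/57⌋ = 206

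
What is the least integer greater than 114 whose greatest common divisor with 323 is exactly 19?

133

gcd(t, 323) = 19 forces 19 | t; write t = 19s. Then gcd(19s, 19·17) = 19·gcd(s, 17), so need gcd(s, 17) = 1.
19s > 114 gives s ≥ 7. The least s ≥ 7 coprime to 17 is 7, so t = 19·7 = 133.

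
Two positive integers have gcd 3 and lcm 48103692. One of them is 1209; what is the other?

Using uv = gcd(u,v)·lcm(u,v) = 3·48103692 = 144311076, we get v = 144311076/1209 = 119364.

119364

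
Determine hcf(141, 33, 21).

3

141 = 3 · 47; 33 = 3 · 11; 21 = 3 · 7
gcd takes min exponent of each prime: 3 = 3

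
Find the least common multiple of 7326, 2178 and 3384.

15150168

lcm(7326, 2178) = 7326·2178/gcd = 15956028/198 = 80586
lcm(80586, 3384) = 80586·3384/gcd = 272703024/18 = 15150168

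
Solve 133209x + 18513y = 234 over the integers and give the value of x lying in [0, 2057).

gcd(133209, 18513) = 9 (Euclid: 133209 = 7·18513 + 3618; 18513 = 5·3618 + 423; 3618 = 8·423 + 234; 423 = 1·234 + 189; 234 = 1·189 + 45; 189 = 4·45 + 9; 45 = 5·9 + 0), and 9 | 234.
Extended Euclid: 133209·(-394) + 18513·(2835) = 9. Scale by 26: x₀ = -10244.
General solution x = x₀ + 2057t; reducing mod 2057 gives x = 41 (and y = -295).

41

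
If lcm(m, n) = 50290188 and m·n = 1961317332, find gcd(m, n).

39

gcd·lcm = product, so gcd = 1961317332/50290188 = 39.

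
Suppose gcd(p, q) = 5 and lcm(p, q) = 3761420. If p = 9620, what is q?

p·q = gcd·lcm = 5·3761420 = 18807100, so q = 18807100/9620 = 1955.

1955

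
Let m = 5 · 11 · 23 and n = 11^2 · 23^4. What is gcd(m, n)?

min exponent per shared prime: 11 · 23 = 253

253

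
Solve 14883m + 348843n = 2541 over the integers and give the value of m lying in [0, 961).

258

Euclid: 348843 = 23·14883 + 6534; 14883 = 2·6534 + 1815; 6534 = 3·1815 + 1089; 1815 = 1·1089 + 726; 1089 = 1·726 + 363; 726 = 2·363 + 0 → gcd = 363; 2541 = 363·7.
Back-substitution yields 14883·(-375) + 348843·(16) = 363, so one solution is m = -375·7 = -2625, n = 16·7 = 112.
Solutions in m differ by 348843/363 = 961; the one in [0, 961) is -2625 mod 961 = 258.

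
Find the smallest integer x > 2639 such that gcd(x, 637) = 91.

2730

Multiples of 91 above 2639: 91·30, 91·31, … . Need the cofactor coprime to 637/91 = 7.
Checking s = 30, 31, … the first with gcd(s, 7) = 1 is s = 30, giving 2730.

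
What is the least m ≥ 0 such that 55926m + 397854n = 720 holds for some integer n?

gcd(55926, 397854) = 18 (Euclid: 397854 = 7·55926 + 6372; 55926 = 8·6372 + 4950; 6372 = 1·4950 + 1422; 4950 = 3·1422 + 684; 1422 = 2·684 + 54; 684 = 12·54 + 36; 54 = 1·36 + 18; 36 = 2·18 + 0), and 18 | 720.
Extended Euclid: 55926·(-7555) + 397854·(1062) = 18. Scale by 40: m₀ = -302200.
General solution m = m₀ + 22103t; reducing mod 22103 gives m = 7242 (and n = -1018).

7242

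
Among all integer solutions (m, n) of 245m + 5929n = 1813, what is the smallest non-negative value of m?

Euclid: 5929 = 24·245 + 49; 245 = 5·49 + 0 → gcd = 49; 1813 = 49·37.
Back-substitution yields 245·(-24) + 5929·(1) = 49, so one solution is m = -24·37 = -888, n = 1·37 = 37.
Solutions in m differ by 5929/49 = 121; the one in [0, 121) is -888 mod 121 = 80.

80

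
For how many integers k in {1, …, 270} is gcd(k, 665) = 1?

665 = 5·7·19. Inclusion–exclusion on these primes:
270 − ⌊270/5⌋ − ⌊270/7⌋ − ⌊270/19⌋ + ⌊270/35⌋ + ⌊270/95⌋ + ⌊270/133⌋ − ⌊270/665⌋ = 175

175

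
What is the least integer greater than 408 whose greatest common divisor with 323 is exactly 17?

425

323 = 17·19. Any t with gcd(t, 323) = 17 is a multiple of 17, say 17s, with s coprime to 19.
Need s > 408/17, so s ≥ 25. First s ≥ 25 with gcd(s, 19) = 1 is s = 25. Thus t = 17·25 = 425.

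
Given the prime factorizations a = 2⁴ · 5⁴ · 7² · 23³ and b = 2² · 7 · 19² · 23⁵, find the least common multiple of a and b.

1138524713270000

max exponent per prime: 2⁴ · 5⁴ · 7² · 19² · 23⁵ = 1138524713270000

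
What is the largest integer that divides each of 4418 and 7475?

4418 = 2 · 47²
7475 = 5² · 13 · 23
Common: 1 = 1

1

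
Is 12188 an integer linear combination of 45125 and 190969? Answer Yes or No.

No

gcd(45125, 190969): 190969 = 4·45125 + 10469; 45125 = 4·10469 + 3249; 10469 = 3·3249 + 722; 3249 = 4·722 + 361; 722 = 2·361 + 0 → 361
361 does not divide 12188, so a solution does not exist.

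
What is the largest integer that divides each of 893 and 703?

Euclid: 893 = 1·703 + 190; 703 = 3·190 + 133; 190 = 1·133 + 57; 133 = 2·57 + 19; 57 = 3·19 + 0. Last nonzero remainder: 19.

19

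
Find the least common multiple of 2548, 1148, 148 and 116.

112094164

2548 = 2² · 7² · 13; 1148 = 2² · 7 · 41; 148 = 2² · 37; 116 = 2² · 29
lcm takes max exponent of each prime: 2² · 7² · 13 · 29 · 37 · 41 = 112094164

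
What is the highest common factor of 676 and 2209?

676 = 2² · 13²
2209 = 47²
Common: 1 = 1

1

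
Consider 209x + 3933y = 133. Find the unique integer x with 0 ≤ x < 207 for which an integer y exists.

170

Reduce mod 3933: 209x ≡ 133 (mod 3933). With g = gcd(209, 3933) = 19 dividing 133, divide through: 11x ≡ 7 (mod 207).
Since gcd(11, 207) = 1, x ≡ 7·(11)⁻¹ ≡ 170 (mod 207). Smallest non-negative: 170.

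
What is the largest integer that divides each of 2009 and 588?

2009 = 7² · 41
588 = 2² · 3 · 7²
Common: 7² = 49

49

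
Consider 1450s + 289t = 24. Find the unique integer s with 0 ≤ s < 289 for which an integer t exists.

236

gcd(1450, 289) = 1 (Euclid: 1450 = 5·289 + 5; 289 = 57·5 + 4; 5 = 1·4 + 1; 4 = 4·1 + 0), and 1 | 24.
Extended Euclid: 1450·(58) + 289·(-291) = 1. Scale by 24: s₀ = 1392.
General solution s = s₀ + 289k; reducing mod 289 gives s = 236 (and t = -1184).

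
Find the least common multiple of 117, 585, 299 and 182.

188370

117 = 3² · 13; 585 = 3² · 5 · 13; 299 = 13 · 23; 182 = 2 · 7 · 13
lcm takes max exponent of each prime: 2 · 3² · 5 · 7 · 13 · 23 = 188370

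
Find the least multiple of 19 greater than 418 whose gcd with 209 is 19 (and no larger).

437

209 = 19·11. Any a with gcd(a, 209) = 19 is a multiple of 19, say 19s, with s coprime to 11.
Need s > 418/19, so s ≥ 23. First s ≥ 23 with gcd(s, 11) = 1 is s = 23. Thus a = 19·23 = 437.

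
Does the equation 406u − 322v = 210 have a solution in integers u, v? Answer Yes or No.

By Bézout, 406u − 322v = 210 has integer solutions iff gcd(406, 322) | 210.
Euclid: 406 = 1·322 + 84; 322 = 3·84 + 70; 84 = 1·70 + 14; 70 = 5·14 + 0. gcd = 14; 210 mod 14 = 0. Yes.

Yes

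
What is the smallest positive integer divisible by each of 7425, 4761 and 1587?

3927825

lcm(7425, 4761) = 7425·4761/gcd = 35350425/9 = 3927825
lcm(3927825, 1587) = 3927825·1587/gcd = 6233458275/1587 = 3927825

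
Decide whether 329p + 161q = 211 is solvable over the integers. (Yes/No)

No

By Bézout, 329p + 161q = 211 has integer solutions iff gcd(329, 161) | 211.
Euclid: 329 = 2·161 + 7; 161 = 23·7 + 0. gcd = 7; 211 mod 7 = 1. No.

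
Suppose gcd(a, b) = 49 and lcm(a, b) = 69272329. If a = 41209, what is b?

82369

a·b = gcd·lcm = 49·69272329 = 3394344121, so b = 3394344121/41209 = 82369.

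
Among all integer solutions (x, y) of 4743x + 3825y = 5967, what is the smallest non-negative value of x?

Reduce mod 3825: 4743x ≡ 5967 (mod 3825). With g = gcd(4743, 3825) = 153 dividing 5967, divide through: 31x ≡ 39 (mod 25).
Since gcd(31, 25) = 1, x ≡ 39·(31)⁻¹ ≡ 19 (mod 25). Smallest non-negative: 19.

19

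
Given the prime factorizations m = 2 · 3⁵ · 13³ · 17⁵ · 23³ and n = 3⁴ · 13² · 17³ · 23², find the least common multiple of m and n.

max exponent per prime: 2 · 3⁵ · 13³ · 17⁵ · 23³ = 18445670273861298

18445670273861298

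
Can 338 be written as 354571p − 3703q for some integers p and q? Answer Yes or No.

No

By Bézout, 354571p − 3703q = 338 has integer solutions iff gcd(354571, 3703) | 338.
Euclid: 354571 = 95·3703 + 2786; 3703 = 1·2786 + 917; 2786 = 3·917 + 35; 917 = 26·35 + 7; 35 = 5·7 + 0. gcd = 7; 338 mod 7 = 2. No.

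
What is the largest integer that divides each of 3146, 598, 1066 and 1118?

26

3146 = 2 · 11² · 13; 598 = 2 · 13 · 23; 1066 = 2 · 13 · 41; 1118 = 2 · 13 · 43
gcd takes min exponent of each prime: 2 · 13 = 26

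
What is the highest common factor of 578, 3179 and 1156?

578 = 2 · 17²; 3179 = 11 · 17²; 1156 = 2² · 17²
gcd takes min exponent of each prime: 17² = 289

289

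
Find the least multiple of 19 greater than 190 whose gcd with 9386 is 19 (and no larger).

Multiples of 19 above 190: 19·11, 19·12, … . Need the cofactor coprime to 9386/19 = 494.
Checking s = 11, 12, … the first with gcd(s, 494) = 1 is s = 11, giving 209.

209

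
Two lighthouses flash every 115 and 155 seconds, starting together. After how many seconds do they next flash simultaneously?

3565

gcd first: 155 = 1·115 + 40; 115 = 2·40 + 35; 40 = 1·35 + 5; 35 = 7·5 + 0 → gcd = 5
lcm = 115·155/gcd = 17825/5 = 3565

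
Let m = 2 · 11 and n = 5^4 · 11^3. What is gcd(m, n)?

11

min exponent per shared prime: 11 = 11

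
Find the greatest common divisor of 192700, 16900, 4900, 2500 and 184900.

gcd(192700, 16900): 192700 = 11·16900 + 6800; 16900 = 2·6800 + 3300; 6800 = 2·3300 + 200; 3300 = 16·200 + 100; 200 = 2·100 + 0 → 100
gcd(100, 4900): 4900 = 49·100 + 0 → 100
gcd(100, 2500): 2500 = 25·100 + 0 → 100
gcd(100, 184900): 184900 = 1849·100 + 0 → 100

100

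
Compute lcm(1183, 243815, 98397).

1183 = 7 · 13²; 243815 = 5 · 11² · 13 · 31; 98397 = 3² · 13 · 29²
lcm takes max exponent of each prime: 3² · 5 · 7 · 11² · 13² · 29² · 31 = 167934651885

167934651885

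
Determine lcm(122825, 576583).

70818806975

gcd first: 576583 = 4·122825 + 85283; 122825 = 1·85283 + 37542; 85283 = 2·37542 + 10199; 37542 = 3·10199 + 6945; 10199 = 1·6945 + 3254; 6945 = 2·3254 + 437; 3254 = 7·437 + 195; 437 = 2·195 + 47; 195 = 4·47 + 7; 47 = 6·7 + 5; 7 = 1·5 + 2; 5 = 2·2 + 1; 2 = 2·1 + 0 → gcd = 1
lcm = 122825·576583/gcd = 70818806975/1 = 70818806975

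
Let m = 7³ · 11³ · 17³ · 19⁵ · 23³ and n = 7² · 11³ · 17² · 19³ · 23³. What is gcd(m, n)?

1572954967098823

min exponent per shared prime: 7² · 11³ · 17² · 19³ · 23³ = 1572954967098823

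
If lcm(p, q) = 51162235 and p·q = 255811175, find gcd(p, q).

From gcd × lcm = pq: gcd = 255811175 / 51162235 = 5.

5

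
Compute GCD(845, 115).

5

845 = 5 · 13²
115 = 5 · 23
Common: 5 = 5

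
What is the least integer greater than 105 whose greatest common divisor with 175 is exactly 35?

140

gcd(x, 175) = 35 forces 35 | x; write x = 35s. Then gcd(35s, 35·5) = 35·gcd(s, 5), so need gcd(s, 5) = 1.
35s > 105 gives s ≥ 4. The least s ≥ 4 coprime to 5 is 4, so x = 35·4 = 140.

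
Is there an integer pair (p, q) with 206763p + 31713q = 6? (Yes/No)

Yes

By Bézout, 206763p + 31713q = 6 has integer solutions iff gcd(206763, 31713) | 6.
Euclid: 206763 = 6·31713 + 16485; 31713 = 1·16485 + 15228; 16485 = 1·15228 + 1257; 15228 = 12·1257 + 144; 1257 = 8·144 + 105; 144 = 1·105 + 39; 105 = 2·39 + 27; 39 = 1·27 + 12; 27 = 2·12 + 3; 12 = 4·3 + 0. gcd = 3; 6 mod 3 = 0. Yes.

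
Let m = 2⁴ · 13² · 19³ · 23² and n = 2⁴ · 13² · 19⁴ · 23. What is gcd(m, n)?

min exponent per shared prime: 2⁴ · 13² · 19³ · 23 = 426574928

426574928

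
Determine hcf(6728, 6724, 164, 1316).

4

6728 = 2³ · 29²; 6724 = 2² · 41²; 164 = 2² · 41; 1316 = 2² · 7 · 47
gcd takes min exponent of each prime: 2² = 4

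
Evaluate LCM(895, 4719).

4223505

895 = 5 · 179; 4719 = 3 · 11² · 13
max exponents: 3 · 5 · 11² · 13 · 179 = 4223505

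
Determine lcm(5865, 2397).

275655

5865 = 3 · 5 · 17 · 23; 2397 = 3 · 17 · 47
max exponents: 3 · 5 · 17 · 23 · 47 = 275655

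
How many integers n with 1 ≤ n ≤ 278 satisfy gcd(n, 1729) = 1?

210

Prime factors of 1729: 7, 13, 19. Count integers ≤ 278 divisible by none of them.
By inclusion–exclusion: 278 − ⌊278/7⌋ − ⌊278/13⌋ − ⌊278/19⌋ + ⌊278/91⌋ + ⌊278/133⌋ + ⌊278/247⌋ − ⌊278/1729⌋ = 210.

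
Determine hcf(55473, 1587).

55473 = 3 · 11 · 41²
1587 = 3 · 23²
Common: 3 = 3

3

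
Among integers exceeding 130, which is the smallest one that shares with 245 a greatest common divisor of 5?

135

gcd(k, 245) = 5 forces 5 | k; write k = 5s. Then gcd(5s, 5·49) = 5·gcd(s, 49), so need gcd(s, 49) = 1.
5s > 130 gives s ≥ 27. The least s ≥ 27 coprime to 49 is 27, so k = 5·27 = 135.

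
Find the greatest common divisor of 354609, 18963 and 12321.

gcd(354609, 18963): 354609 = 18·18963 + 13275; 18963 = 1·13275 + 5688; 13275 = 2·5688 + 1899; 5688 = 2·1899 + 1890; 1899 = 1·1890 + 9; 1890 = 210·9 + 0 → 9
gcd(9, 12321): 12321 = 1369·9 + 0 → 9

9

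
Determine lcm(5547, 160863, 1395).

lcm(5547, 160863) = 5547·160863/gcd = 892307061/5547 = 160863
lcm(160863, 1395) = 160863·1395/gcd = 224403885/3 = 74801295

74801295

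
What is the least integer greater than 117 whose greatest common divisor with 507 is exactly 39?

507 = 39·13. Any m with gcd(m, 507) = 39 is a multiple of 39, say 39s, with s coprime to 13.
Need s > 117/39, so s ≥ 4. First s ≥ 4 with gcd(s, 13) = 1 is s = 4. Thus m = 39·4 = 156.

156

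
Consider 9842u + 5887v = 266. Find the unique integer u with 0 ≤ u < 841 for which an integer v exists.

gcd(9842, 5887) = 7 (Euclid: 9842 = 1·5887 + 3955; 5887 = 1·3955 + 1932; 3955 = 2·1932 + 91; 1932 = 21·91 + 21; 91 = 4·21 + 7; 21 = 3·7 + 0), and 7 | 266.
Extended Euclid: 9842·(259) + 5887·(-433) = 7. Scale by 38: u₀ = 9842.
General solution u = u₀ + 841t; reducing mod 841 gives u = 591 (and v = -988).

591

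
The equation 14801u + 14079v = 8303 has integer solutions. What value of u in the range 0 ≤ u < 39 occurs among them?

31

gcd(14801, 14079) = 361 (Euclid: 14801 = 1·14079 + 722; 14079 = 19·722 + 361; 722 = 2·361 + 0), and 361 | 8303.
Extended Euclid: 14801·(-19) + 14079·(20) = 361. Scale by 23: u₀ = -437.
General solution u = u₀ + 39t; reducing mod 39 gives u = 31 (and v = -32).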